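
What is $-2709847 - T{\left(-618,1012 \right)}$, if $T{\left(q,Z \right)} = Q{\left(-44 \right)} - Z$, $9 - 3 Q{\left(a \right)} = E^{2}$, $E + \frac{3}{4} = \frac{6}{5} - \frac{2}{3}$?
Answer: $- \frac{29255450231}{10800} \approx -2.7088 \cdot 10^{6}$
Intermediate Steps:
$E = - \frac{13}{60}$ ($E = - \frac{3}{4} + \left(\frac{6}{5} - \frac{2}{3}\right) = - \frac{3}{4} + \frac{8}{15} = - \frac{13}{60} \approx -0.21667$)
$Q{\left(a \right)} = \frac{32231}{10800}$ ($Q{\left(a \right)} = 3 - \frac{\left(- \frac{13}{60}\right)^{2}}{3} = 3 - \frac{169}{10800} = \frac{32231}{10800}$)
$T{\left(q,Z \right)} = \frac{32231}{10800} - Z$
$-2709847 - T{\left(-618,1012 \right)} = -2709847 - \left(\frac{32231}{10800} - 1012\right) = -2709847 - - \frac{10897369}{10800} = -2709847 + \frac{10897369}{10800} = - \frac{29255450231}{10800}$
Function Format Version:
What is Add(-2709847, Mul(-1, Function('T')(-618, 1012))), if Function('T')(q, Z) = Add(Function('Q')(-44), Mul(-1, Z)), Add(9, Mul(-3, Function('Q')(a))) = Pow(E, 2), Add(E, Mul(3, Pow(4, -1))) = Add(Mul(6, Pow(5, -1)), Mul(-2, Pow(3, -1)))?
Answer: Rational(-29255450231, 10800) ≈ -2.7088e+6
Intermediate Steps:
E = Rational(-13, 60) (E = Add(Rational(-3, 4), Add(Mul(6, Pow(5, -1)), Mul(-2, Pow(3, -1)))) = Add(Rational(-3, 4), Add(Mul(6, Rational(1, 5)), Mul(-2, Rational(1, 3)))) = Add(Rational(-3, 4), Add(Rational(6, 5), Rational(-2, 3))) = Add(Rational(-3, 4), Rational(8, 15)) = Rational(-13, 60) ≈ -0.21667)
Function('Q')(a) = Rational(32231, 10800) (Function('Q')(a) = Add(3, Mul(Rational(-1, 3), Pow(Rational(-13, 60), 2))) = Add(3, Mul(Rational(-1, 3), Rational(169, 3600))) = Add(3, Rational(-169, 10800)) = Rational(32231, 10800))
Function('T')(q, Z) = Add(Rational(32231, 10800), Mul(-1, Z))
Add(-2709847, Mul(-1, Function('T')(-618, 1012))) = Add(-2709847, Mul(-1, Add(Rational(32231, 10800), Mul(-1, 1012)))) = Add(-2709847, Mul(-1, Add(Rational(32231, 10800), -1012))) = Add(-2709847, Mul(-1, Rational(-10897369, 10800))) = Add(-2709847, Rational(10897369, 10800)) = Rational(-29255450231, 10800)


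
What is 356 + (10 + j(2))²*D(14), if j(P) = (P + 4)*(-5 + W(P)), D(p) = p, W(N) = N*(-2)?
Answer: 27460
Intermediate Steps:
W(N) = -2*N
j(P) = (-5 - 2*P)*(4 + P) (j(P) = (P + 4)*(-5 - 2*P) = (4 + P)*(-5 - 2*P) = (-5 - 2*P)*(4 + P))
356 + (10 + j(2))²*D(14) = 356 + (10 + (-20 - 13*2 - 2*2²))²*14 = 356 + (10 + (-20 - 26 - 2*4))²*14 = 356 + (10 + (-20 - 26 - 8))²*14 = 356 + (10 - 54)²*14 = 356 + (-44)²*14 = 356 + 1936*14 = 356 + 27104 = 27460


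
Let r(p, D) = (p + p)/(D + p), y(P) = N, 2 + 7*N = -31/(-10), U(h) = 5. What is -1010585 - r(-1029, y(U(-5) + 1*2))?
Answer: -72781465175/72019 ≈ -1.0106e+6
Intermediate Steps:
N = 11/70 (N = -2/7 + (-31/(-10))/7 = -2/7 + (-31*(-⅒))/7 = -2/7 + (⅐)*(31/10) = -2/7 + 31/70 = 11/70 ≈ 0.15714)
y(P) = 11/70
r(p, D) = 2*p/(D + p) (r(p, D) = (2*p)/(D + p) = 2*p/(D + p))
-1010585 - r(-1029, y(U(-5) + 1*2)) = -1010585 - 2*(-1029)/(11/70 - 1029) = -1010585 - 2*(-1029)/(-72019/70) = -1010585 - 2*(-1029)*(-70)/72019 = -1010585 - 1*144060/72019 = -1010585 - 144060/72019 = -72781465175/72019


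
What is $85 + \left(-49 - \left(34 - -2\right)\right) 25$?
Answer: $-2040$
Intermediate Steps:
$85 + \left(-49 - \left(34 - -2\right)\right) 25 = 85 + \left(-49 - \left(34 + 2\right)\right) 25 = 85 + \left(-49 - 36\right) 25 = 85 - 2125 = -2040$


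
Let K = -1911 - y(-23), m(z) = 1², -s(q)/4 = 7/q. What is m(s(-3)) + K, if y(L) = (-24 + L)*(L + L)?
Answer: -4072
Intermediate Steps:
s(q) = -28/q
m(z) = 1
y(L) = 2*L*(-24 + L) (y(L) = (-24 + L)*(2*L) = 2*L*(-24 + L))
K = -4073 (K = -1911 - 2*(-23)*(-24 - 23) = -1911 - 2*(-23)*(-47) = -1911 - 1*2162 = -1911 - 2162 = -4073)
m(s(-3)) + K = 1 - 4073 = -4072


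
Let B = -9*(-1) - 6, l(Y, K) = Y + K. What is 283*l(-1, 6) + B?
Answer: 1418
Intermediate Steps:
l(Y, K) = K + Y
B = 3 (B = 9 - 6 = 3)
283*l(-1, 6) + B = 283*(6 - 1) + 3 = 283*5 + 3 = 1415 + 3 = 1418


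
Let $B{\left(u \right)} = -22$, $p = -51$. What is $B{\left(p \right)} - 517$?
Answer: $-539$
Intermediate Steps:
$B{\left(p \right)} - 517 = -22 - 517 = -539$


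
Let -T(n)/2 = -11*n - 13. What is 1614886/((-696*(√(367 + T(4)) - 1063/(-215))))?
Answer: 184537060435/7344281088 - 37324052675*√481/7344281088 ≈ -86.332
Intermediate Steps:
T(n) = 26 + 22*n (T(n) = -2*(-11*n - 13) = -2*(-13 - 11*n) = 26 + 22*n)
1614886/((-696*(√(367 + T(4)) - 1063/(-215)))) = 1614886/((-696*(√(367 + (26 + 22*4)) - 1063/(-215)))) = 1614886/((-696*(√(367 + (26 + 88)) - 1063*(-1/215)))) = 1614886/((-696*(√(367 + 114) + 1063/215))) = 1614886/((-696*(√481 + 1063/215))) = 1614886/((-696*(1063/215 + √481))) = 1614886/(-739848/215 - 696*√481)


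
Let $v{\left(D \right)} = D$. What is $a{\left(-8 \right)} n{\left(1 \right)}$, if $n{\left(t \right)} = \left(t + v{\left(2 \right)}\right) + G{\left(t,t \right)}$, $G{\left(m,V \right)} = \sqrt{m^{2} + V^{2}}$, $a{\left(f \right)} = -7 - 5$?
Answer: $-36 - 12 \sqrt{2} \approx -52.971$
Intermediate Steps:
$a{\left(f \right)} = -12$
$G{\left(m,V \right)} = \sqrt{V^{2} + m^{2}}$
$n{\left(t \right)} = 2 + t + \sqrt{2} \sqrt{t^{2}}$ ($n{\left(t \right)} = \left(t + 2\right) + \sqrt{t^{2} + t^{2}} = \left(2 + t\right) + \sqrt{2 t^{2}} = \left(2 + t\right) + \sqrt{2} \sqrt{t^{2}} = 2 + t + \sqrt{2} \sqrt{t^{2}}$)
$a{\left(-8 \right)} n{\left(1 \right)} = - 12 \left(2 + 1 + \sqrt{2} \sqrt{1^{2}}\right) = - 12 \left(2 + 1 + \sqrt{2} \sqrt{1}\right) = - 12 \left(2 + 1 + \sqrt{2} \cdot 1\right) = - 12 \left(2 + 1 + \sqrt{2}\right) = - 12 \left(3 + \sqrt{2}\right) = -36 - 12 \sqrt{2}$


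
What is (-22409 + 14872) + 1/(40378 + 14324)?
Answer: -412288973/54702 ≈ -7537.0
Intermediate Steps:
(-22409 + 14872) + 1/(40378 + 14324) = -7537 + 1/54702 = -412288973/54702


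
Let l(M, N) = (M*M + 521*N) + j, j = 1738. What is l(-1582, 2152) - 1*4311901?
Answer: -686247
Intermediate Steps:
l(M, N) = 1738 + M**2 + 521*N (l(M, N) = (M*M + 521*N) + 1738 = (M**2 + 521*N) + 1738 = 1738 + M**2 + 521*N)
l(-1582, 2152) - 1*4311901 = (1738 + (-1582)**2 + 521*2152) - 1*4311901 = (1738 + 2502724 + 1121192) - 4311901 = 3625654 - 4311901 = -686247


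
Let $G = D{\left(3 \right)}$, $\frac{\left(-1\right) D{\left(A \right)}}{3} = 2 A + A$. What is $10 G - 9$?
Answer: $-279$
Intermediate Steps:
$D{\left(A \right)} = - 9 A$ ($D{\left(A \right)} = - 3 \left(2 A + A\right) = - 3 \cdot 3 A = - 9 A$)
$G = -27$ ($G = \left(-9\right) 3 = -27$)
$10 G - 9 = 10 \left(-27\right) - 9 = -270 - 9 = -279$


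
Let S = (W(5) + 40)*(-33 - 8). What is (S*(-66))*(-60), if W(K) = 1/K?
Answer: -6526872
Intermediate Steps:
S = -8241/5 (S = (1/5 + 40)*(-33 - 8) = (⅕ + 40)*(-41) = (201/5)*(-41) = -8241/5 ≈ -1648.2)
(S*(-66))*(-60) = -8241/5*(-66)*(-60) = (543906/5)*(-60) = -6526872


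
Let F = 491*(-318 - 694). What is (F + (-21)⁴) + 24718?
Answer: -277693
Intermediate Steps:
F = -496892 (F = 491*(-1012) = -496892)
(F + (-21)⁴) + 24718 = (-496892 + (-21)⁴) + 24718 = (-496892 + 194481) + 24718 = -302411 + 24718 = -277693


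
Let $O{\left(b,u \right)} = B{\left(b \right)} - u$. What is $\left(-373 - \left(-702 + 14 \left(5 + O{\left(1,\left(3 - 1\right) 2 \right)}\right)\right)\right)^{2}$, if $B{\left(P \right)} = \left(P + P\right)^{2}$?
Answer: $67081$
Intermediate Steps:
$B{\left(P \right)} = 4 P^{2}$ ($B{\left(P \right)} = \left(2 P\right)^{2} = 4 P^{2}$)
$O{\left(b,u \right)} = - u + 4 b^{2}$ ($O{\left(b,u \right)} = 4 b^{2} - u = - u + 4 b^{2}$)
$\left(-373 - \left(-702 + 14 \left(5 + O{\left(1,\left(3 - 1\right) 2 \right)}\right)\right)\right)^{2} = \left(-373 - \left(-702 + 14 \left(5 + \left(- \left(3 - 1\right) 2 + 4 \cdot 1^{2}\right)\right)\right)\right)^{2} = \left(-373 + \left(- 14 \left(5 + \left(- 2 \cdot 2 + 4 \cdot 1\right)\right) + 702\right)\right)^{2} = \left(-373 + \left(- 14 \left(5 + \left(\left(-1\right) 4 + 4\right)\right) + 702\right)\right)^{2} = \left(-373 + \left(- 14 \left(5 + \left(-4 + 4\right)\right) + 702\right)\right)^{2} = \left(-373 + \left(- 14 \left(5 + 0\right) + 702\right)\right)^{2} = \left(-373 + \left(\left(-14\right) 5 + 702\right)\right)^{2} = \left(-373 + \left(-70 + 702\right)\right)^{2} = \left(-373 + 632\right)^{2} = 259^{2} = 67081$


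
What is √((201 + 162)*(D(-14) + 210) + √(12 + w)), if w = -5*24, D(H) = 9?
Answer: √(79497 + 6*I*√3) ≈ 281.95 + 0.018*I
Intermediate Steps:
w = -120
√((201 + 162)*(D(-14) + 210) + √(12 + w)) = √((201 + 162)*(9 + 210) + √(12 - 120)) = √(363*219 + √(-108)) = √(79497 + 6*I*√3)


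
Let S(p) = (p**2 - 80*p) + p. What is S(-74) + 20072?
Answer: 31394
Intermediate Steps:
S(p) = p**2 - 79*p
S(-74) + 20072 = -74*(-79 - 74) + 20072 = -74*(-153) + 20072 = 11322 + 20072 = 31394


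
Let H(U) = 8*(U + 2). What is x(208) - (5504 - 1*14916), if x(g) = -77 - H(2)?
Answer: 9303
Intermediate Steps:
H(U) = 16 + 8*U (H(U) = 8*(2 + U) = 16 + 8*U)
x(g) = -109 (x(g) = -77 - (16 + 8*2) = -77 - (16 + 16) = -77 - 1*32 = -77 - 32 = -109)
x(208) - (5504 - 1*14916) = -109 - (5504 - 1*14916) = -109 - (5504 - 14916) = -109 - 1*(-9412) = -109 + 9412 = 9303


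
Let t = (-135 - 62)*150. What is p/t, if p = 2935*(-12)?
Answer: 1174/985 ≈ 1.1919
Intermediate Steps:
p = -35220
t = -29550 (t = -197*150 = -29550)
p/t = -35220/(-29550) = -35220*(-1/29550) = 1174/985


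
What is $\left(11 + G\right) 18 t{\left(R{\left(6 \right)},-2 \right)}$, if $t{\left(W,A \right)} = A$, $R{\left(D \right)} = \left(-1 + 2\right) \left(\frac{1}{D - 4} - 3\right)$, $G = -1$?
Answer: $-360$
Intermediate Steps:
$R{\left(D \right)} = -3 + \frac{1}{-4 + D}$ ($R{\left(D \right)} = 1 \left(\frac{1}{-4 + D} - 3\right) = 1 \left(-3 + \frac{1}{-4 + D}\right) = -3 + \frac{1}{-4 + D}$)
$\left(11 + G\right) 18 t{\left(R{\left(6 \right)},-2 \right)} = \left(11 - 1\right) 18 \left(-2\right) = 10 \cdot 18 \left(-2\right) = 180 \left(-2\right) = -360$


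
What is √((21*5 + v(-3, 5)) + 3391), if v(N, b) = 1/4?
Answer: √13985/2 ≈ 59.129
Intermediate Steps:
v(N, b) = ¼ (v(N, b) = 1*(¼) = ¼)
√((21*5 + v(-3, 5)) + 3391) = √((21*5 + ¼) + 3391) = √((105 + ¼) + 3391) = √(421/4 + 3391) = √(13985/4) = √13985/2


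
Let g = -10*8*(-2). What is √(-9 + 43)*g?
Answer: 160*√34 ≈ 932.95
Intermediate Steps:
g = 160 (g = -80*(-2) = 160)
√(-9 + 43)*g = √(-9 + 43)*160 = √34*160 = 160*√34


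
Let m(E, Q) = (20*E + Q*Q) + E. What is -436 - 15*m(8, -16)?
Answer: -6796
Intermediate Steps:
m(E, Q) = Q² + 21*E (m(E, Q) = (20*E + Q²) + E = (Q² + 20*E) + E = Q² + 21*E)
-436 - 15*m(8, -16) = -436 - 15*((-16)² + 21*8) = -436 - 15*(256 + 168) = -436 - 15*424 = -436 - 6360 = -6796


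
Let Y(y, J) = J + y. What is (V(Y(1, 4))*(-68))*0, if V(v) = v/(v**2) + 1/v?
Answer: 0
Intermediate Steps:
V(v) = 2/v (V(v) = v/v**2 + 1/v = 1/v + 1/v = 2/v)
(V(Y(1, 4))*(-68))*0 = ((2/(4 + 1))*(-68))*0 = ((2/5)*(-68))*0 = -136/5*0 = 0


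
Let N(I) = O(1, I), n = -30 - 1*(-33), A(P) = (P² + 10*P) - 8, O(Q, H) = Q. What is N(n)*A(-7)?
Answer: -29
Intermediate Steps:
A(P) = -8 + P² + 10*P
n = 3 (n = -30 + 33 = 3)
N(I) = 1
N(n)*A(-7) = 1*(-8 + (-7)² + 10*(-7)) = 1*(-8 + 49 - 70) = 1*(-29) = -29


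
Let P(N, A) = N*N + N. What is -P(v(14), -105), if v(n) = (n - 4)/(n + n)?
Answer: -95/196 ≈ -0.48469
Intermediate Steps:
v(n) = (-4 + n)/(2*n) (v(n) = (-4 + n)/((2*n)) = (-4 + n)*(1/(2*n)) = (-4 + n)/(2*n))
P(N, A) = N + N² (P(N, A) = N² + N = N + N²)
-P(v(14), -105) = -(½)*(-4 + 14)/14*(1 + (½)*(-4 + 14)/14) = -(½)*(1/14)*10*(1 + (½)*(1/14)*10) = -5*(1 + 5/14)/14 = -5*19/(14*14) = -1*95/196 = -95/196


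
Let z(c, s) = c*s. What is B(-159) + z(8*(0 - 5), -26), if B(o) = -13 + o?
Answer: 868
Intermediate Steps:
B(-159) + z(8*(0 - 5), -26) = (-13 - 159) + (8*(0 - 5))*(-26) = -172 + (8*(-5))*(-26) = -172 - 40*(-26) = -172 + 1040 = 868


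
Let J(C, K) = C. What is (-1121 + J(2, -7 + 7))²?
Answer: 1252161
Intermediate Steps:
(-1121 + J(2, -7 + 7))² = (-1121 + 2)² = (-1119)² = 1252161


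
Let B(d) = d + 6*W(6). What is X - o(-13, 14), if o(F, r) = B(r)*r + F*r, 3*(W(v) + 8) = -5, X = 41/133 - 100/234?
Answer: 12415825/15561 ≈ 797.88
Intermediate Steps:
X = -1853/15561 (X = 41*(1/133) - 100*1/234 = 41/133 - 50/117 = -1853/15561 ≈ -0.11908)
W(v) = -29/3 (W(v) = -8 + (1/3)*(-5) = -8 - 5/3 = -29/3)
B(d) = -58 + d (B(d) = d + 6*(-29/3) = d - 58 = -58 + d)
o(F, r) = F*r + r*(-58 + r) (o(F, r) = (-58 + r)*r + F*r = r*(-58 + r) + F*r = F*r + r*(-58 + r))
X - o(-13, 14) = -1853/15561 - 14*(-58 - 13 + 14) = -1853/15561 - 14*(-57) = -1853/15561 - 1*(-798) = -1853/15561 + 798 = 12415825/15561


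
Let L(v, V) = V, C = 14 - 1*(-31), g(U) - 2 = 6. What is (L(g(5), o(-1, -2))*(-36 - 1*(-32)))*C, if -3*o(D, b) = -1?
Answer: -60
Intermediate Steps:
g(U) = 8 (g(U) = 2 + 6 = 8)
C = 45 (C = 14 + 31 = 45)
o(D, b) = ⅓ (o(D, b) = -⅓*(-1) = ⅓)
(L(g(5), o(-1, -2))*(-36 - 1*(-32)))*C = ((-36 - 1*(-32))/3)*45 = ((-36 + 32)/3)*45 = ((⅓)*(-4))*45 = -4/3*45 = -60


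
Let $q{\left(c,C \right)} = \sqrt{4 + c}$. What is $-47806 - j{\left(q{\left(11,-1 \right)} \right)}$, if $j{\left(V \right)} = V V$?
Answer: $-47821$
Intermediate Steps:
$j{\left(V \right)} = V^{2}$
$-47806 - j{\left(q{\left(11,-1 \right)} \right)} = -47806 - \left(\sqrt{4 + 11}\right)^{2} = -47806 - \left(\sqrt{15}\right)^{2} = -47806 - 15 = -47821$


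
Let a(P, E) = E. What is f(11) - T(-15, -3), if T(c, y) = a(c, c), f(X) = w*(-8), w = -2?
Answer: 31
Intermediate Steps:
f(X) = 16 (f(X) = -2*(-8) = 16)
T(c, y) = c
f(11) - T(-15, -3) = 16 - 1*(-15) = 16 + 15 = 31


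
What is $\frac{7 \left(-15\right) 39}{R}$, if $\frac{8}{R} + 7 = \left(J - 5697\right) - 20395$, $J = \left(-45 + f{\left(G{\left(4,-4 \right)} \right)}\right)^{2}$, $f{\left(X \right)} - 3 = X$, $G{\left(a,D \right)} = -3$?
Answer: $\frac{49291515}{4} \approx 1.2323 \cdot 10^{7}$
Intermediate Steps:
$f{\left(X \right)} = 3 + X$
$J = 2025$ ($J = \left(-45 + \left(3 - 3\right)\right)^{2} = \left(-45 + 0\right)^{2} = \left(-45\right)^{2} = 2025$)
$R = - \frac{4}{12037}$ ($R = \frac{8}{-7 + \left(\left(2025 - 5697\right) - 20395\right)} = \frac{8}{-7 - 24067} = \frac{8}{-24074} = 8 \left(- \frac{1}{24074}\right) = - \frac{4}{12037} \approx -0.00033231$)
$\frac{7 \left(-15\right) 39}{R} = \frac{7 \left(-15\right) 39}{- \frac{4}{12037}} = \left(-105\right) 39 \left(- \frac{12037}{4}\right) = \left(-4095\right) \left(- \frac{12037}{4}\right) = \frac{49291515}{4}$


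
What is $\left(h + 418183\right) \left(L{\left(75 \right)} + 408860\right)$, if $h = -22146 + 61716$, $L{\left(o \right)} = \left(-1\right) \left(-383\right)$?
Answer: $187332210979$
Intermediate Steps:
$L{\left(o \right)} = 383$
$h = 39570$
$\left(h + 418183\right) \left(L{\left(75 \right)} + 408860\right) = \left(39570 + 418183\right) \left(383 + 408860\right) = 457753 \cdot 409243 = 187332210979$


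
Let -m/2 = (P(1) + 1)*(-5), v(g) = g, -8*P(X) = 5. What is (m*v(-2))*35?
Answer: -525/2 ≈ -262.50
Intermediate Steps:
P(X) = -5/8 (P(X) = -1/8*5 = -5/8)
m = 15/4 (m = -2*(-5/8 + 1)*(-5) = -3*(-5)/4 = -2*(-15/8) = 15/4 ≈ 3.7500)
(m*v(-2))*35 = ((15/4)*(-2))*35 = -15/2*35 = -525/2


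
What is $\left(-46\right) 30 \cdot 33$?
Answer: $-45540$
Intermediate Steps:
$\left(-46\right) 30 \cdot 33 = \left(-1380\right) 33 = -45540$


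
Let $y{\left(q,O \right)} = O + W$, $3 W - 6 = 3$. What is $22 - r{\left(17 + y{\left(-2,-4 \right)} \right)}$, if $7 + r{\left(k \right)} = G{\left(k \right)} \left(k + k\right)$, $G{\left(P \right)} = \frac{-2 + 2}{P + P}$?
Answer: $29$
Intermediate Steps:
$W = 3$ ($W = 2 + \frac{1}{3} \cdot 3 = 2 + 1 = 3$)
$G{\left(P \right)} = 0$ ($G{\left(P \right)} = \frac{0}{2 P} = 0 \frac{1}{2 P} = 0$)
$y{\left(q,O \right)} = 3 + O$ ($y{\left(q,O \right)} = O + 3 = 3 + O$)
$r{\left(k \right)} = -7$ ($r{\left(k \right)} = -7 + 0 \left(k + k\right) = -7 + 0 \cdot 2 k = -7 + 0 = -7$)
$22 - r{\left(17 + y{\left(-2,-4 \right)} \right)} = 22 - -7 = 22 + 7 = 29$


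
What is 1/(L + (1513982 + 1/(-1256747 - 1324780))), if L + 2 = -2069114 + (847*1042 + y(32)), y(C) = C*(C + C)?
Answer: 2581527/850582168175 ≈ 3.0350e-6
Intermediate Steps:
y(C) = 2*C² (y(C) = C*(2*C) = 2*C²)
L = -1184494 (L = -2 + (-2069114 + (847*1042 + 2*32²)) = -2 + (-2069114 + (882574 + 2*1024)) = -2 + (-2069114 + (882574 + 2048)) = -2 + (-2069114 + 884622) = -2 - 1184492 = -1184494)
1/(L + (1513982 + 1/(-1256747 - 1324780))) = 1/(-1184494 + (1513982 + 1/(-1256747 - 1324780))) = 1/(-1184494 + (1513982 + 1/(-2581527))) = 1/(-1184494 + (1513982 - 1/2581527)) = 1/(-1184494 + 3908385410513/2581527) = 1/(850582168175/2581527) = 2581527/850582168175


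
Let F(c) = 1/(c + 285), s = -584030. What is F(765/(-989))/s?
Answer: -989/164170833000 ≈ -6.0242e-9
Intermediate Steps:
F(c) = 1/(285 + c)
F(765/(-989))/s = 1/((285 + 765/(-989))*(-584030)) = -1/584030/(285 + 765*(-1/989)) = -1/584030/(285 - 765/989) = -1/584030/(281100/989) = (989/281100)*(-1/584030) = -989/164170833000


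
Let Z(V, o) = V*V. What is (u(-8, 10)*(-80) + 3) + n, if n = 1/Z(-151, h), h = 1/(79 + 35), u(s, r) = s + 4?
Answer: 7364724/22801 ≈ 323.00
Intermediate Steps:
u(s, r) = 4 + s
h = 1/114 ≈ 0.0087719
Z(V, o) = V²
n = 1/22801 (n = 1/((-151)²) = 1/22801 ≈ 4.3858e-5)
(u(-8, 10)*(-80) + 3) + n = ((4 - 8)*(-80) + 3) + 1/22801 = (-4*(-80) + 3) + 1/22801 = (320 + 3) + 1/22801 = 323 + 1/22801 = 7364724/22801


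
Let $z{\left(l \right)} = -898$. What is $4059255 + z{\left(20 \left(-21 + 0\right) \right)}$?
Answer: $4058357$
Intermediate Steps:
$4059255 + z{\left(20 \left(-21 + 0\right) \right)} = 4059255 - 898 = 4058357$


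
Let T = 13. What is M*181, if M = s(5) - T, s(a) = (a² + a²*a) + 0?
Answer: 24797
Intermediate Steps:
s(a) = a² + a³ (s(a) = (a² + a³) + 0 = a² + a³)
M = 137 (M = 5²*(1 + 5) - 1*13 = 25*6 - 13 = 150 - 13 = 137)
M*181 = 137*181 = 24797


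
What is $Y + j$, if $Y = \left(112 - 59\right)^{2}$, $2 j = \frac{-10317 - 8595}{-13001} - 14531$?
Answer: $- \frac{115859001}{26002} \approx -4455.8$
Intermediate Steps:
$j = - \frac{188898619}{26002}$ ($j = \frac{\frac{-10317 - 8595}{-13001} - 14531}{2} = \frac{\left(-10317 - 8595\right) \left(- \frac{1}{13001}\right) - 14531}{2} = \frac{\left(-18912\right) \left(- \frac{1}{13001}\right) - 14531}{2} = \frac{\frac{18912}{13001} - 14531}{2} = \frac{1}{2} \left(- \frac{188898619}{13001}\right) = - \frac{188898619}{26002} \approx -7264.8$)
$Y = 2809$ ($Y = 53^{2} = 2809$)
$Y + j = 2809 - \frac{188898619}{26002} = - \frac{115859001}{26002}$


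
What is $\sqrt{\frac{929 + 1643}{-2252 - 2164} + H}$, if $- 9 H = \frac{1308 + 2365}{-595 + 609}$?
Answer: $\frac{i \sqrt{110982935}}{1932} \approx 5.4528 i$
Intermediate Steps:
$H = - \frac{3673}{126}$ ($H = - \frac{\left(1308 + 2365\right) \frac{1}{-595 + 609}}{9} = - \frac{3673 \cdot \frac{1}{14}}{9} = \left(- \frac{1}{9}\right) \frac{3673}{14} = - \frac{3673}{126} \approx -29.151$)
$\sqrt{\frac{929 + 1643}{-2252 - 2164} + H} = \sqrt{\frac{929 + 1643}{-2252 - 2164} - \frac{3673}{126}} = \sqrt{\frac{2572}{-4416} - \frac{3673}{126}} = \sqrt{2572 \left(- \frac{1}{4416}\right) - \frac{3673}{126}} = \sqrt{- \frac{643}{1104} - \frac{3673}{126}} = \sqrt{- \frac{689335}{23184}} = \frac{i \sqrt{110982935}}{1932}$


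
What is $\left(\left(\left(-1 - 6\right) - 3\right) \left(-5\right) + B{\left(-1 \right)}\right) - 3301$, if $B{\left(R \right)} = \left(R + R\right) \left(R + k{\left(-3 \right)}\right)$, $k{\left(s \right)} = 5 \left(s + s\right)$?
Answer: $-3189$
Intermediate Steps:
$k{\left(s \right)} = 10 s$ ($k{\left(s \right)} = 5 \cdot 2 s = 10 s$)
$B{\left(R \right)} = 2 R \left(-30 + R\right)$ ($B{\left(R \right)} = \left(R + R\right) \left(R + 10 \left(-3\right)\right) = 2 R \left(R - 30\right) = 2 R \left(-30 + R\right)$)
$\left(\left(\left(-1 - 6\right) - 3\right) \left(-5\right) + B{\left(-1 \right)}\right) - 3301 = \left(\left(\left(-1 - 6\right) - 3\right) \left(-5\right) + 2 \left(-1\right) \left(-30 - 1\right)\right) - 3301 = \left(\left(-7 - 3\right) \left(-5\right) + 2 \left(-1\right) \left(-31\right)\right) - 3301 = \left(\left(-10\right) \left(-5\right) + 62\right) - 3301 = \left(50 + 62\right) - 3301 = 112 - 3301 = -3189$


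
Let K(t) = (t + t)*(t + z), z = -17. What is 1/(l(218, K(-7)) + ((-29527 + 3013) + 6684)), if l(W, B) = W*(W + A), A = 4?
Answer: 1/28566 ≈ 3.5007e-5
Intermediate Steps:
K(t) = 2*t*(-17 + t) (K(t) = (t + t)*(t - 17) = (2*t)*(-17 + t) = 2*t*(-17 + t))
l(W, B) = W*(4 + W) (l(W, B) = W*(W + 4) = W*(4 + W))
1/(l(218, K(-7)) + ((-29527 + 3013) + 6684)) = 1/(218*(4 + 218) + ((-29527 + 3013) + 6684)) = 1/(218*222 + (-26514 + 6684)) = 1/(48396 - 19830) = 1/28566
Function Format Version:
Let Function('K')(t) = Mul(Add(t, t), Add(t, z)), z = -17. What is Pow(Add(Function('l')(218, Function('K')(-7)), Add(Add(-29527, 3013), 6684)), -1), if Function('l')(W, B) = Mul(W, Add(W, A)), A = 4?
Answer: Rational(1, 28566) ≈ 3.5007e-5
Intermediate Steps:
Function('K')(t) = Mul(2, t, Add(-17, t)) (Function('K')(t) = Mul(Add(t, t), Add(t, -17)) = Mul(Mul(2, t), Add(-17, t)) = Mul(2, t, Add(-17, t)))
Function('l')(W, B) = Mul(W, Add(4, W)) (Function('l')(W, B) = Mul(W, Add(W, 4)) = Mul(W, Add(4, W)))
Pow(Add(Function('l')(218, Function('K')(-7)), Add(Add(-29527, 3013), 6684)), -1) = Pow(Add(Mul(218, Add(4, 218)), Add(Add(-29527, 3013), 6684)), -1) = Pow(Add(Mul(218, 222), Add(-26514, 6684)), -1) = Pow(Add(48396, -19830), -1) = Pow(28566, -1) = Rational(1, 28566)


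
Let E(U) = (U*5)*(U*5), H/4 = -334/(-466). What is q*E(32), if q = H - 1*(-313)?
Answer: 1884083200/233 ≈ 8.0862e+6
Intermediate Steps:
H = 668/233 (H = 4*(-334/(-466)) = 4*(-334*(-1/466)) = 4*(167/233) = 668/233 ≈ 2.8670)
q = 73597/233 (q = 668/233 - 1*(-313) = 668/233 + 313 = 73597/233 ≈ 315.87)
E(U) = 25*U² (E(U) = (5*U)*(5*U) = 25*U²)
q*E(32) = 73597*(25*32²)/233 = 73597*(25*1024)/233 = (73597/233)*25600 = 1884083200/233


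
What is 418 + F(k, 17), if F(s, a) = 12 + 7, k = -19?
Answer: 437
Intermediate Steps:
F(s, a) = 19
418 + F(k, 17) = 418 + 19 = 437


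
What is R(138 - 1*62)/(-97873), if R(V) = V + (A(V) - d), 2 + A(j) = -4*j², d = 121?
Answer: 23151/97873 ≈ 0.23654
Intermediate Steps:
A(j) = -2 - 4*j²
R(V) = -123 + V - 4*V² (R(V) = V + ((-2 - 4*V²) - 1*121) = V + ((-2 - 4*V²) - 121) = V + (-123 - 4*V²) = -123 + V - 4*V²)
R(138 - 1*62)/(-97873) = (-123 + (138 - 1*62) - 4*(138 - 1*62)²)/(-97873) = (-123 + (138 - 62) - 4*(138 - 62)²)*(-1/97873) = (-123 + 76 - 4*76²)*(-1/97873) = (-123 + 76 - 4*5776)*(-1/97873) = (-123 + 76 - 23104)*(-1/97873) = -23151*(-1/97873) = 23151/97873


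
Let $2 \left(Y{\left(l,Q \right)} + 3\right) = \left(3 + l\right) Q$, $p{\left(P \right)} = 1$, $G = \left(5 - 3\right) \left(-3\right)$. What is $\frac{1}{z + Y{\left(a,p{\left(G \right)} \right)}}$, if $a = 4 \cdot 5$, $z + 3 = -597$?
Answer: $- \frac{2}{1183} \approx -0.0016906$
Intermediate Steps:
$G = -6$ ($G = 2 \left(-3\right) = -6$)
$z = -600$ ($z = -3 - 597 = -600$)
$a = 20$
$Y{\left(l,Q \right)} = -3 + \frac{Q \left(3 + l\right)}{2}$ ($Y{\left(l,Q \right)} = -3 + \frac{\left(3 + l\right) Q}{2} = -3 + \frac{Q \left(3 + l\right)}{2}$)
$\frac{1}{z + Y{\left(a,p{\left(G \right)} \right)}} = \frac{1}{-600 + \left(-3 + \frac{3}{2} \cdot 1 + \frac{1}{2} \cdot 1 \cdot 20\right)} = \frac{1}{-600 + \left(-3 + \frac{3}{2} + 10\right)} = \frac{1}{-600 + \frac{17}{2}} = \frac{1}{- \frac{1183}{2}} = - \frac{2}{1183}$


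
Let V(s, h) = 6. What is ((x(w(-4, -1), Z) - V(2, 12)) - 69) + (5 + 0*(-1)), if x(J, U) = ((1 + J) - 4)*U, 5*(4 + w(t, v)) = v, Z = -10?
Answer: 2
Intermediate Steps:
w(t, v) = -4 + v/5
x(J, U) = U*(-3 + J) (x(J, U) = (-3 + J)*U = U*(-3 + J))
((x(w(-4, -1), Z) - V(2, 12)) - 69) + (5 + 0*(-1)) = ((-10*(-3 + (-4 + (⅕)*(-1))) - 1*6) - 69) + (5 + 0*(-1)) = ((-10*(-3 + (-4 - ⅕)) - 6) - 69) + (5 + 0) = ((-10*(-3 - 21/5) - 6) - 69) + 5 = ((-10*(-36/5) - 6) - 69) + 5 = ((72 - 6) - 69) + 5 = (66 - 69) + 5 = -3 + 5 = 2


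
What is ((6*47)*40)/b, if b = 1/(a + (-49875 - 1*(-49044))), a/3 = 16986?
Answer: 565432560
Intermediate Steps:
a = 50958 (a = 3*16986 = 50958)
b = 1/50127 (b = 1/(50958 + (-49875 - 1*(-49044))) = 1/(50958 + (-49875 + 49044)) = 1/(50958 - 831) = 1/50127 ≈ 1.9949e-5)
((6*47)*40)/b = ((6*47)*40)/(1/50127) = (282*40)*50127 = 11280*50127 = 565432560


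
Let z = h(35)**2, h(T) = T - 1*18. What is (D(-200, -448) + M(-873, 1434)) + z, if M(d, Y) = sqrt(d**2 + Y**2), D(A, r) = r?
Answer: -159 + 3*sqrt(313165) ≈ 1519.8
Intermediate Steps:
h(T) = -18 + T (h(T) = T - 18 = -18 + T)
M(d, Y) = sqrt(Y**2 + d**2)
z = 289 (z = (-18 + 35)**2 = 17**2 = 289)
(D(-200, -448) + M(-873, 1434)) + z = (-448 + sqrt(1434**2 + (-873)**2)) + 289 = (-448 + sqrt(2056356 + 762129)) + 289 = (-448 + sqrt(2818485)) + 289 = (-448 + 3*sqrt(313165)) + 289 = -159 + 3*sqrt(313165)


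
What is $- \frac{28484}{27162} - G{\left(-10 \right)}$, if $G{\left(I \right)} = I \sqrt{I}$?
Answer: $- \frac{14242}{13581} + 10 i \sqrt{10} \approx -1.0487 + 31.623 i$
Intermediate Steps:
$G{\left(I \right)} = I^{\frac{3}{2}}$
$- \frac{28484}{27162} - G{\left(-10 \right)} = - \frac{28484}{27162} - \left(-10\right)^{\frac{3}{2}} = \left(-28484\right) \frac{1}{27162} - - 10 i \sqrt{10} = - \frac{14242}{13581} + 10 i \sqrt{10}$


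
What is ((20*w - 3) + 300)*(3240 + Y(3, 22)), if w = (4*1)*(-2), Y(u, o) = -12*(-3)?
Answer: 448812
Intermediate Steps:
Y(u, o) = 36
w = -8 (w = 4*(-2) = -8)
((20*w - 3) + 300)*(3240 + Y(3, 22)) = ((20*(-8) - 3) + 300)*(3240 + 36) = ((-160 - 3) + 300)*3276 = (-163 + 300)*3276 = 137*3276 = 448812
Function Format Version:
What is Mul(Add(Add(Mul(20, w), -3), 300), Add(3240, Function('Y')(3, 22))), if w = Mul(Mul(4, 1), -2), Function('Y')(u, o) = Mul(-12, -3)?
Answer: 448812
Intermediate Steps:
Function('Y')(u, o) = 36
w = -8 (w = Mul(4, -2) = -8)
Mul(Add(Add(Mul(20, w), -3), 300), Add(3240, Function('Y')(3, 22))) = Mul(Add(Add(Mul(20, -8), -3), 300), Add(3240, 36)) = Mul(Add(Add(-160, -3), 300), 3276) = Mul(Add(-163, 300), 3276) = Mul(137, 3276) = 448812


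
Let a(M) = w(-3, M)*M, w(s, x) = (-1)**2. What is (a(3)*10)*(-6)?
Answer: -180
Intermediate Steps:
w(s, x) = 1
a(M) = M (a(M) = 1*M = M)
(a(3)*10)*(-6) = (3*10)*(-6) = 30*(-6) = -180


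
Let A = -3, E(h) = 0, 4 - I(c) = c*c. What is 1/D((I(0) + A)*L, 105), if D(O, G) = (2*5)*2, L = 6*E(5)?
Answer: 1/20 ≈ 0.050000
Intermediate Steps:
I(c) = 4 - c² (I(c) = 4 - c*c = 4 - c²)
L = 0 (L = 6*0 = 0)
D(O, G) = 20 (D(O, G) = 10*2 = 20)
1/D((I(0) + A)*L, 105) = 1/20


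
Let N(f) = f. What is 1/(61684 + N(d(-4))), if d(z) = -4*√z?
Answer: 15421/951228980 + I/475614490 ≈ 1.6212e-5 + 2.1025e-9*I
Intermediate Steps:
1/(61684 + N(d(-4))) = 1/(61684 - 8*I) = (61684 + 8*I)/3804915920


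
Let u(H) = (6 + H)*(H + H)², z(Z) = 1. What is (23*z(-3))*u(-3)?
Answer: 2484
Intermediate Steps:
u(H) = 4*H²*(6 + H) (u(H) = (6 + H)*(2*H)² = (6 + H)*(4*H²) = 4*H²*(6 + H))
(23*z(-3))*u(-3) = (23*1)*(4*(-3)²*(6 - 3)) = 23*(4*9*3) = 23*108 = 2484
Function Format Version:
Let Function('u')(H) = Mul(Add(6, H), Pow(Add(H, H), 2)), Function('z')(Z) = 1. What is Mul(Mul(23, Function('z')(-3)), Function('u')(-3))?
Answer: 2484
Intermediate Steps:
Function('u')(H) = Mul(4, Pow(H, 2), Add(6, H)) (Function('u')(H) = Mul(Add(6, H), Pow(Mul(2, H), 2)) = Mul(Add(6, H), Mul(4, Pow(H, 2))) = Mul(4, Pow(H, 2), Add(6, H)))
Mul(Mul(23, Function('z')(-3)), Function('u')(-3)) = Mul(Mul(23, 1), Mul(4, Pow(-3, 2), Add(6, -3))) = Mul(23, Mul(4, 9, 3)) = Mul(23, 108) = 2484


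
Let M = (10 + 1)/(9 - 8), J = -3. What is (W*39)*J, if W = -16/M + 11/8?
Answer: 819/88 ≈ 9.3068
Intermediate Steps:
M = 11 (M = 11/1 = 11*1 = 11)
W = -7/88 (W = -16/11 + 11/8 = -7/88 ≈ -0.079545)
(W*39)*J = -7/88*39*(-3) = -273/88*(-3) = 819/88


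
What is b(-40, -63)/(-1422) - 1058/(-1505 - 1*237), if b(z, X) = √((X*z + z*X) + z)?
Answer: 529/871 - 25*√2/711 ≈ 0.55762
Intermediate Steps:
b(z, X) = √(z + 2*X*z) (b(z, X) = √((X*z + X*z) + z) = √(2*X*z + z) = √(z + 2*X*z))
b(-40, -63)/(-1422) - 1058/(-1505 - 1*237) = √(-40*(1 + 2*(-63)))/(-1422) - 1058/(-1505 - 1*237) = √(-40*(1 - 126))*(-1/1422) - 1058/(-1505 - 237) = √(-40*(-125))*(-1/1422) - 1058/(-1742) = √5000*(-1/1422) - 1058*(-1/1742) = (50*√2)*(-1/1422) + 529/871 = -25*√2/711 + 529/871 = 529/871 - 25*√2/711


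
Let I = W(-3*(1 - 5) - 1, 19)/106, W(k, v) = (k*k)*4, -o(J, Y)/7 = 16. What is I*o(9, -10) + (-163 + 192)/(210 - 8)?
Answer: -5473471/10706 ≈ -511.25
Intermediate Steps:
o(J, Y) = -112 (o(J, Y) = -7*16 = -112)
W(k, v) = 4*k² (W(k, v) = k²*4 = 4*k²)
I = 242/53 (I = (4*(-3*(1 - 5) - 1)²)/106 = (4*(-3*(-4) - 1)²)*(1/106) = (4*(12 - 1)²)*(1/106) = (4*11²)*(1/106) = (4*121)*(1/106) = 484*(1/106) = 242/53 ≈ 4.5660)
I*o(9, -10) + (-163 + 192)/(210 - 8) = (242/53)*(-112) + (-163 + 192)/(210 - 8) = -27104/53 + 29/202 = -5473471/10706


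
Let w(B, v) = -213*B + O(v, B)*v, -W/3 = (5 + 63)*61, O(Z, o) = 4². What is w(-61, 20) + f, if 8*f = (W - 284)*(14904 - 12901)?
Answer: -3173460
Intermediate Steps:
O(Z, o) = 16
W = -12444 (W = -3*(5 + 63)*61 = -204*61 = -3*4148 = -12444)
w(B, v) = -213*B + 16*v
f = -3186773 (f = ((-12444 - 284)*(14904 - 12901))/8 = (-12728*2003)/8 = (⅛)*(-25494184) = -3186773)
w(-61, 20) + f = (-213*(-61) + 16*20) - 3186773 = (12993 + 320) - 3186773 = 13313 - 3186773 = -3173460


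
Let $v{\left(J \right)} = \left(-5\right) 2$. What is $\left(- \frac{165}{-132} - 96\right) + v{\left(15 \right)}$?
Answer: $- \frac{419}{4} \approx -104.75$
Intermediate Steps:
$v{\left(J \right)} = -10$
$\left(- \frac{165}{-132} - 96\right) + v{\left(15 \right)} = \left(- \frac{165}{-132} - 96\right) - 10 = \left(\left(-165\right) \left(- \frac{1}{132}\right) - 96\right) - 10 = \left(\frac{5}{4} - 96\right) - 10 = - \frac{379}{4} - 10 = - \frac{419}{4}$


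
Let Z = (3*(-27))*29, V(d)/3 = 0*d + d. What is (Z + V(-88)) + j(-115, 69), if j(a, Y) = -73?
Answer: -2686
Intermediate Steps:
V(d) = 3*d (V(d) = 3*(0*d + d) = 3*(0 + d) = 3*d)
Z = -2349 (Z = -81*29 = -2349)
(Z + V(-88)) + j(-115, 69) = (-2349 + 3*(-88)) - 73 = (-2349 - 264) - 73 = -2613 - 73 = -2686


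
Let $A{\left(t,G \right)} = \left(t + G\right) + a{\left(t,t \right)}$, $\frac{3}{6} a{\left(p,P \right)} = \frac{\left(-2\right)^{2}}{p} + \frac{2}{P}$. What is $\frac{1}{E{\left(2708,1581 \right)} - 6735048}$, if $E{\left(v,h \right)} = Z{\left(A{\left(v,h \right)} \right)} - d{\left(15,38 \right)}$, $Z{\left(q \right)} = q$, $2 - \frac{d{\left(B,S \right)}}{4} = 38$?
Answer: $- \frac{677}{4556626352} \approx -1.4857 \cdot 10^{-7}$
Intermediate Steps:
$a{\left(p,P \right)} = \frac{4}{P} + \frac{8}{p}$ ($a{\left(p,P \right)} = 2 \left(\frac{\left(-2\right)^{2}}{p} + \frac{2}{P}\right) = 2 \left(\frac{4}{p} + \frac{2}{P}\right) = 2 \left(\frac{2}{P} + \frac{4}{p}\right) = \frac{4}{P} + \frac{8}{p}$)
$A{\left(t,G \right)} = G + t + \frac{12}{t}$ ($A{\left(t,G \right)} = \left(t + G\right) + \left(\frac{4}{t} + \frac{8}{t}\right) = \left(G + t\right) + \frac{12}{t} = G + t + \frac{12}{t}$)
$d{\left(B,S \right)} = -144$ ($d{\left(B,S \right)} = 8 - 152 = -144$)
$E{\left(v,h \right)} = 144 + h + v + \frac{12}{v}$ ($E{\left(v,h \right)} = \left(h + v + \frac{12}{v}\right) - -144 = \left(h + v + \frac{12}{v}\right) + 144 = 144 + h + v + \frac{12}{v}$)
$\frac{1}{E{\left(2708,1581 \right)} - 6735048} = \frac{1}{\left(144 + 1581 + 2708 + \frac{12}{2708}\right) - 6735048} = \frac{1}{\left(144 + 1581 + 2708 + 12 \cdot \frac{1}{2708}\right) - 6735048} = \frac{1}{\left(144 + 1581 + 2708 + \frac{3}{677}\right) - 6735048} = \frac{1}{\frac{3001144}{677} - 6735048} = \frac{1}{- \frac{4556626352}{677}} = - \frac{677}{4556626352}$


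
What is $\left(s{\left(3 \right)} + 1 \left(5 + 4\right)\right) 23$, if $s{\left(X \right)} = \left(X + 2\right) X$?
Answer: $552$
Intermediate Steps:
$s{\left(X \right)} = X \left(2 + X\right)$ ($s{\left(X \right)} = \left(2 + X\right) X = X \left(2 + X\right)$)
$\left(s{\left(3 \right)} + 1 \left(5 + 4\right)\right) 23 = \left(3 \left(2 + 3\right) + 1 \left(5 + 4\right)\right) 23 = \left(3 \cdot 5 + 1 \cdot 9\right) 23 = \left(15 + 9\right) 23 = 24 \cdot 23 = 552$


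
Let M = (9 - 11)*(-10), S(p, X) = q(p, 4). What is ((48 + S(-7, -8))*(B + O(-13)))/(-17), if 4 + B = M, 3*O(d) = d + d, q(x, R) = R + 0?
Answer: -1144/51 ≈ -22.431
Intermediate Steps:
q(x, R) = R
O(d) = 2*d/3 (O(d) = (d + d)/3 = (2*d)/3 = 2*d/3)
S(p, X) = 4
M = 20 (M = -2*(-10) = 20)
B = 16 (B = -4 + 20 = 16)
((48 + S(-7, -8))*(B + O(-13)))/(-17) = ((48 + 4)*(16 + (2/3)*(-13)))/(-17) = (52*(16 - 26/3))*(-1/17) = (52*(22/3))*(-1/17) = (1144/3)*(-1/17) = -1144/51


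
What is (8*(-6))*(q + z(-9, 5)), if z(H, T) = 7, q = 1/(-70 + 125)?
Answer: -18528/55 ≈ -336.87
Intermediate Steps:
q = 1/55 ≈ 0.018182
(8*(-6))*(q + z(-9, 5)) = (8*(-6))*(1/55 + 7) = -48*386/55 = -18528/55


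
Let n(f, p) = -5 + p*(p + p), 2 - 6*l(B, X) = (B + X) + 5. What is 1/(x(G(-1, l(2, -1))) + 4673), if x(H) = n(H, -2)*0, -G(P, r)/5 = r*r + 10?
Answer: 1/4673 ≈ 0.00021400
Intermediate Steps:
l(B, X) = -1/2 - B/6 - X/6 (l(B, X) = 1/3 - ((B + X) + 5)/6 = 1/3 - (5 + B + X)/6 = 1/3 + (-5/6 - B/6 - X/6) = -1/2 - B/6 - X/6)
n(f, p) = -5 + 2*p**2 (n(f, p) = -5 + p*(2*p) = -5 + 2*p**2)
G(P, r) = -50 - 5*r**2 (G(P, r) = -5*(r*r + 10) = -5*(r**2 + 10) = -5*(10 + r**2) = -50 - 5*r**2)
x(H) = 0 (x(H) = (-5 + 2*(-2)**2)*0 = (-5 + 2*4)*0 = (-5 + 8)*0 = 3*0 = 0)
1/(x(G(-1, l(2, -1))) + 4673) = 1/(0 + 4673) = 1/4673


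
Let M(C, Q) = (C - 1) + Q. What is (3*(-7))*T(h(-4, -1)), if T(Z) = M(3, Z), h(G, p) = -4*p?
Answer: -126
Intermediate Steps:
M(C, Q) = -1 + C + Q (M(C, Q) = (-1 + C) + Q = -1 + C + Q)
T(Z) = 2 + Z (T(Z) = -1 + 3 + Z = 2 + Z)
(3*(-7))*T(h(-4, -1)) = (3*(-7))*(2 - 4*(-1)) = -21*(2 + 4) = -21*6 = -126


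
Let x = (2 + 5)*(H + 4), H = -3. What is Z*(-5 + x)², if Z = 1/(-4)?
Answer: -1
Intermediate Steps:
x = 7 (x = (2 + 5)*(-3 + 4) = 7*1 = 7)
Z = -¼ (Z = 1*(-¼) = -¼ ≈ -0.25000)
Z*(-5 + x)² = -(-5 + 7)²/4 = -¼*2² = -¼*4 = -1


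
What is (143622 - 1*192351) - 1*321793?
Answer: -370522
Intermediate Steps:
(143622 - 1*192351) - 1*321793 = (143622 - 192351) - 321793 = -48729 - 321793 = -370522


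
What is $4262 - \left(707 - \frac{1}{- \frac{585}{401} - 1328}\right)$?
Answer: $\frac{1895216314}{533113} \approx 3555.0$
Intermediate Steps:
$4262 - \left(707 - \frac{1}{- \frac{585}{401} - 1328}\right) = 4262 - \left(707 - \frac{1}{- \frac{533113}{401}}\right) = 4262 - \frac{376911292}{533113} = \frac{1895216314}{533113}$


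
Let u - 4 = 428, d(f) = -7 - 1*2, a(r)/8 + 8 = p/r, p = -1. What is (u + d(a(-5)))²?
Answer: 178929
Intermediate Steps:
a(r) = -64 - 8/r (a(r) = -64 + 8*(-1/r) = -64 - 8/r)
d(f) = -9 (d(f) = -7 - 2 = -9)
u = 432 (u = 4 + 428 = 432)
(u + d(a(-5)))² = (432 - 9)² = 423² = 178929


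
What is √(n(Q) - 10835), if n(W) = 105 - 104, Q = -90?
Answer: I*√10834 ≈ 104.09*I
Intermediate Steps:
n(W) = 1
√(n(Q) - 10835) = √(1 - 10835) = √(-10834) = I*√10834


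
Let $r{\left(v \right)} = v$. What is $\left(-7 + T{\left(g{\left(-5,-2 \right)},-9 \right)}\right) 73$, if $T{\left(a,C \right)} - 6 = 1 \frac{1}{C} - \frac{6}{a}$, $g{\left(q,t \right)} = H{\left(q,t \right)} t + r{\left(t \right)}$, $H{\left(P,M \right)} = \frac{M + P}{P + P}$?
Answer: $\frac{7300}{153} \approx 47.712$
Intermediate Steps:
$H{\left(P,M \right)} = \frac{M + P}{2 P}$
$g{\left(q,t \right)} = t + \frac{t \left(q + t\right)}{2 q}$ ($g{\left(q,t \right)} = \frac{t + q}{2 q} t + t = \frac{q + t}{2 q} t + t = \frac{t \left(q + t\right)}{2 q} + t = t + \frac{t \left(q + t\right)}{2 q}$)
$T{\left(a,C \right)} = 6 + \frac{1}{C} - \frac{6}{a}$ ($T{\left(a,C \right)} = 6 - \left(- \frac{1}{C} + \frac{6}{a}\right) = 6 + \frac{1}{C} - \frac{6}{a}$)
$\left(-7 + T{\left(g{\left(-5,-2 \right)},-9 \right)}\right) 73 = \left(-7 + \left(6 + \frac{1}{-9} - \frac{6}{\frac{1}{2} \left(-2\right) \frac{1}{-5} \left(-2 + 3 \left(-5\right)\right)}\right)\right) 73 = \left(-7 - \left(- \frac{53}{9} + 6 \frac{5}{-2 - 15}\right)\right) 73 = \left(-7 - \left(- \frac{53}{9} - \frac{30}{17}\right)\right) 73 = \left(-7 - - \frac{1171}{153}\right) 73 = \left(-7 + \left(6 - \frac{1}{9} + \frac{30}{17}\right)\right) 73 = \left(-7 + \frac{1171}{153}\right) 73 = \frac{100}{153} \cdot 73 = \frac{7300}{153}$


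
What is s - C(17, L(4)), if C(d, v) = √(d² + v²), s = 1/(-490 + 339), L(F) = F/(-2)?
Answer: -1/151 - √293 ≈ -17.124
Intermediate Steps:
L(F) = -F/2 (L(F) = F*(-½) = -F/2)
s = -1/151 (s = 1/(-151) = -1/151 ≈ -0.0066225)
s - C(17, L(4)) = -1/151 - √(17² + (-½*4)²) = -1/151 - √(289 + (-2)²) = -1/151 - √(289 + 4) = -1/151 - √293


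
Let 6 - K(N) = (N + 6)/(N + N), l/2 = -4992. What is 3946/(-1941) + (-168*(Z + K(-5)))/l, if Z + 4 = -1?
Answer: -16265903/8074560 ≈ -2.0145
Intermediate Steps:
l = -9984 (l = 2*(-4992) = -9984)
K(N) = 6 - (6 + N)/(2*N) (K(N) = 6 - (N + 6)/(N + N) = 6 - (6 + N)/(2*N))
Z = -5 (Z = -4 - 1 = -5)
3946/(-1941) + (-168*(Z + K(-5)))/l = 3946/(-1941) - 168*(-5 + (11/2 - 3/(-5)))/(-9984) = 3946*(-1/1941) - 168*(-5 + (11/2 - 3*(-1/5)))*(-1/9984) = -3946/1941 - 168*(-5 + (11/2 + 3/5))*(-1/9984) = -3946/1941 - 168*(-5 + 61/10)*(-1/9984) = -3946/1941 - 168*11/10*(-1/9984) = -3946/1941 - 924/5*(-1/9984) = -3946/1941 + 77/4160 = -16265903/8074560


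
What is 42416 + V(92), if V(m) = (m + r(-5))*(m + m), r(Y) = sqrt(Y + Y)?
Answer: 59344 + 184*I*sqrt(10) ≈ 59344.0 + 581.86*I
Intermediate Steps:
r(Y) = sqrt(2)*sqrt(Y) (r(Y) = sqrt(2*Y) = sqrt(2)*sqrt(Y))
V(m) = 2*m*(m + I*sqrt(10)) (V(m) = (m + sqrt(2)*sqrt(-5))*(m + m) = (m + sqrt(2)*(I*sqrt(5)))*(2*m) = (m + I*sqrt(10))*(2*m) = 2*m*(m + I*sqrt(10)))
42416 + V(92) = 42416 + 2*92*(92 + I*sqrt(10)) = 42416 + (16928 + 184*I*sqrt(10)) = 59344 + 184*I*sqrt(10)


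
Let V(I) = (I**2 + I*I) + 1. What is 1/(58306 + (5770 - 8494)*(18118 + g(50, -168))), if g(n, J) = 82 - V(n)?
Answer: -1/35895770 ≈ -2.7858e-8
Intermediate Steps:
V(I) = 1 + 2*I**2 (V(I) = (I**2 + I**2) + 1 = 2*I**2 + 1 = 1 + 2*I**2)
g(n, J) = 81 - 2*n**2 (g(n, J) = 82 - (1 + 2*n**2) = 82 + (-1 - 2*n**2) = 81 - 2*n**2)
1/(58306 + (5770 - 8494)*(18118 + g(50, -168))) = 1/(58306 + (5770 - 8494)*(18118 + (81 - 2*50**2))) = 1/(58306 - 2724*(18118 + (81 - 2*2500))) = 1/(58306 - 2724*(18118 + (81 - 5000))) = 1/(58306 - 2724*(18118 - 4919)) = 1/(58306 - 2724*13199) = 1/(58306 - 35954076) = 1/(-35895770) = -1/35895770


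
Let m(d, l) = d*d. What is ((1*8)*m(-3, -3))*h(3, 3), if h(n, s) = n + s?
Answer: 432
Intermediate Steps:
m(d, l) = d²
((1*8)*m(-3, -3))*h(3, 3) = ((1*8)*(-3)²)*(3 + 3) = (8*9)*6 = 72*6 = 432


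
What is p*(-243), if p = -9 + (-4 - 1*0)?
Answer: 3159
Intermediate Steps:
p = -13 (p = -9 + (-4 + 0) = -9 - 4 = -13)
p*(-243) = -13*(-243) = 3159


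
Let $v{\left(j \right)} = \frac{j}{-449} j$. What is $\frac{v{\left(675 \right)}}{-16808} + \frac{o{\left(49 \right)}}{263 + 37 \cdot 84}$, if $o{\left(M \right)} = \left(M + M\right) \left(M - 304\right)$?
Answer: $- \frac{187058420205}{25440235832} \approx -7.3529$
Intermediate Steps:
$o{\left(M \right)} = 2 M \left(-304 + M\right)$
$v{\left(j \right)} = - \frac{j^{2}}{449}$ ($v{\left(j \right)} = j \left(- \frac{1}{449}\right) j = - \frac{j}{449} j = - \frac{j^{2}}{449}$)
$\frac{v{\left(675 \right)}}{-16808} + \frac{o{\left(49 \right)}}{263 + 37 \cdot 84} = \frac{\left(- \frac{1}{449}\right) 675^{2}}{-16808} + \frac{2 \cdot 49 \left(-304 + 49\right)}{263 + 37 \cdot 84} = \left(- \frac{1}{449}\right) 455625 \left(- \frac{1}{16808}\right) + \frac{2 \cdot 49 \left(-255\right)}{263 + 3108} = \left(- \frac{455625}{449}\right) \left(- \frac{1}{16808}\right) - \frac{24990}{3371} = \frac{455625}{7546792} - \frac{24990}{3371} = - \frac{187058420205}{25440235832}$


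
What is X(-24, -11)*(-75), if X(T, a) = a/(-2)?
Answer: -825/2 ≈ -412.50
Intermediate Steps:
X(T, a) = -a/2 (X(T, a) = a*(-1/2) = -a/2)
X(-24, -11)*(-75) = -1/2*(-11)*(-75) = (11/2)*(-75) = -825/2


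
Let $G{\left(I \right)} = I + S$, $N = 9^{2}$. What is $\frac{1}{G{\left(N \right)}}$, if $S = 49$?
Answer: $\frac{1}{130} \approx 0.0076923$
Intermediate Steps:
$N = 81$
$G{\left(I \right)} = 49 + I$ ($G{\left(I \right)} = I + 49 = 49 + I$)
$\frac{1}{G{\left(N \right)}} = \frac{1}{49 + 81} = \frac{1}{130}$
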